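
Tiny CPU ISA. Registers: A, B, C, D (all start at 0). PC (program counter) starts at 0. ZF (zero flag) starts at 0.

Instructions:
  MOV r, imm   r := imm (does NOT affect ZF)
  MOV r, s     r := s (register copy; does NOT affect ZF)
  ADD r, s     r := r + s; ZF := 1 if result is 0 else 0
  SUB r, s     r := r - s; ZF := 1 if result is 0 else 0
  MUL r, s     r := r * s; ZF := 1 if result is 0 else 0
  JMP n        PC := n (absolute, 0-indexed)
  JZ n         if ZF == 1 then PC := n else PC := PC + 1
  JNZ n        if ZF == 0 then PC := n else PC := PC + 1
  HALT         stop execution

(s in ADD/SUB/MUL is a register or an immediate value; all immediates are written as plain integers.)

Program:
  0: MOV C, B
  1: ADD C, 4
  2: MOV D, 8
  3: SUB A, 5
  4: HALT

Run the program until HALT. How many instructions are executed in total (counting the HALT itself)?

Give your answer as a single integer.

Answer: 5

Derivation:
Step 1: PC=0 exec 'MOV C, B'. After: A=0 B=0 C=0 D=0 ZF=0 PC=1
Step 2: PC=1 exec 'ADD C, 4'. After: A=0 B=0 C=4 D=0 ZF=0 PC=2
Step 3: PC=2 exec 'MOV D, 8'. After: A=0 B=0 C=4 D=8 ZF=0 PC=3
Step 4: PC=3 exec 'SUB A, 5'. After: A=-5 B=0 C=4 D=8 ZF=0 PC=4
Step 5: PC=4 exec 'HALT'. After: A=-5 B=0 C=4 D=8 ZF=0 PC=4 HALTED
Total instructions executed: 5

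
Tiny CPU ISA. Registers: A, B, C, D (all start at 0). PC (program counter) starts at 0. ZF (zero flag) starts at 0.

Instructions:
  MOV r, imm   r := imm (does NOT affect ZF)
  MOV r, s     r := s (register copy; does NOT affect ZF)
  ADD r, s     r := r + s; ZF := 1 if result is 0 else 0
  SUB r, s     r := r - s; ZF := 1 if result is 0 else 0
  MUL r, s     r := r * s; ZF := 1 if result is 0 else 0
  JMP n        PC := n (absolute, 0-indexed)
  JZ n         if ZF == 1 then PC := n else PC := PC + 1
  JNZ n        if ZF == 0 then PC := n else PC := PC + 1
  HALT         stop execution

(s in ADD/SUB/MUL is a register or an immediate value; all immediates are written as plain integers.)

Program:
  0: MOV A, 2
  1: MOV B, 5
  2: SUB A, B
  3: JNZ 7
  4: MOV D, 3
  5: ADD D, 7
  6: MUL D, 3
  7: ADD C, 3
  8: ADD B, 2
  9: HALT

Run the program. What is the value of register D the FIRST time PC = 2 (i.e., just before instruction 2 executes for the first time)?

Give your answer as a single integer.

Step 1: PC=0 exec 'MOV A, 2'. After: A=2 B=0 C=0 D=0 ZF=0 PC=1
Step 2: PC=1 exec 'MOV B, 5'. After: A=2 B=5 C=0 D=0 ZF=0 PC=2
First time PC=2: D=0

0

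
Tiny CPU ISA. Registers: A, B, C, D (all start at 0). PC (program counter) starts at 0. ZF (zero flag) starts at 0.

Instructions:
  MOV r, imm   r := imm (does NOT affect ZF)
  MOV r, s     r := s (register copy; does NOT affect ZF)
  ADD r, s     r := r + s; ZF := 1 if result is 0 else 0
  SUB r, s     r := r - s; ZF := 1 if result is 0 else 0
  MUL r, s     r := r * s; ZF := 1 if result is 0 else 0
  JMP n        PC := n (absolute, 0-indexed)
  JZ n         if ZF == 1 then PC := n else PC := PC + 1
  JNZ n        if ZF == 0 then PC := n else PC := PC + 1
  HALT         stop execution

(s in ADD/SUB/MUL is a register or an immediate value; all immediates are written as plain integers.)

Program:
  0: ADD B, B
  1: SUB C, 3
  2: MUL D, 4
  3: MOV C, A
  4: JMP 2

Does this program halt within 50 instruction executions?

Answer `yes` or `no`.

Answer: no

Derivation:
Step 1: PC=0 exec 'ADD B, B'. After: A=0 B=0 C=0 D=0 ZF=1 PC=1
Step 2: PC=1 exec 'SUB C, 3'. After: A=0 B=0 C=-3 D=0 ZF=0 PC=2
Step 3: PC=2 exec 'MUL D, 4'. After: A=0 B=0 C=-3 D=0 ZF=1 PC=3
Step 4: PC=3 exec 'MOV C, A'. After: A=0 B=0 C=0 D=0 ZF=1 PC=4
Step 5: PC=4 exec 'JMP 2'. After: A=0 B=0 C=0 D=0 ZF=1 PC=2
Step 6: PC=2 exec 'MUL D, 4'. After: A=0 B=0 C=0 D=0 ZF=1 PC=3
Step 7: PC=3 exec 'MOV C, A'. After: A=0 B=0 C=0 D=0 ZF=1 PC=4
State after step 7 equals state after step 4: the program is in a cycle of length 3 and will never halt.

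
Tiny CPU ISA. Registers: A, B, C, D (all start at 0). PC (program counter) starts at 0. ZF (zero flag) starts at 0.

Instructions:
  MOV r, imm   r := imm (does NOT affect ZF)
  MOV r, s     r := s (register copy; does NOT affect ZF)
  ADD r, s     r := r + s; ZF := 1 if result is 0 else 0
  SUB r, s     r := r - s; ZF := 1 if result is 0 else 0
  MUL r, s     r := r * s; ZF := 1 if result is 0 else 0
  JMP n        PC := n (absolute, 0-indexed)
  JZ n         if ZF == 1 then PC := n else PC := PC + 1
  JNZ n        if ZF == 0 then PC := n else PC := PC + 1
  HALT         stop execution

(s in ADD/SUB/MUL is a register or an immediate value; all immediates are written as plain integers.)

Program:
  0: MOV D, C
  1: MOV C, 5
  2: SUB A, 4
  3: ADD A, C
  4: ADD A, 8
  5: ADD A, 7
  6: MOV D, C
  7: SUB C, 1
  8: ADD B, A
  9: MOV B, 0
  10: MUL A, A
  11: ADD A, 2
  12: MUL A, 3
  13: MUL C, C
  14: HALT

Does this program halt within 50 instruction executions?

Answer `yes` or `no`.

Answer: yes

Derivation:
Step 1: PC=0 exec 'MOV D, C'. After: A=0 B=0 C=0 D=0 ZF=0 PC=1
Step 2: PC=1 exec 'MOV C, 5'. After: A=0 B=0 C=5 D=0 ZF=0 PC=2
Step 3: PC=2 exec 'SUB A, 4'. After: A=-4 B=0 C=5 D=0 ZF=0 PC=3
Step 4: PC=3 exec 'ADD A, C'. After: A=1 B=0 C=5 D=0 ZF=0 PC=4
Step 5: PC=4 exec 'ADD A, 8'. After: A=9 B=0 C=5 D=0 ZF=0 PC=5
Step 6: PC=5 exec 'ADD A, 7'. After: A=16 B=0 C=5 D=0 ZF=0 PC=6
Step 7: PC=6 exec 'MOV D, C'. After: A=16 B=0 C=5 D=5 ZF=0 PC=7
Step 8: PC=7 exec 'SUB C, 1'. After: A=16 B=0 C=4 D=5 ZF=0 PC=8
Step 9: PC=8 exec 'ADD B, A'. After: A=16 B=16 C=4 D=5 ZF=0 PC=9
Step 10: PC=9 exec 'MOV B, 0'. After: A=16 B=0 C=4 D=5 ZF=0 PC=10
Step 11: PC=10 exec 'MUL A, A'. After: A=256 B=0 C=4 D=5 ZF=0 PC=11
Step 12: PC=11 exec 'ADD A, 2'. After: A=258 B=0 C=4 D=5 ZF=0 PC=12
Step 13: PC=12 exec 'MUL A, 3'. After: A=774 B=0 C=4 D=5 ZF=0 PC=13
Step 14: PC=13 exec 'MUL C, C'. After: A=774 B=0 C=16 D=5 ZF=0 PC=14
Step 15: PC=14 exec 'HALT'. After: A=774 B=0 C=16 D=5 ZF=0 PC=14 HALTED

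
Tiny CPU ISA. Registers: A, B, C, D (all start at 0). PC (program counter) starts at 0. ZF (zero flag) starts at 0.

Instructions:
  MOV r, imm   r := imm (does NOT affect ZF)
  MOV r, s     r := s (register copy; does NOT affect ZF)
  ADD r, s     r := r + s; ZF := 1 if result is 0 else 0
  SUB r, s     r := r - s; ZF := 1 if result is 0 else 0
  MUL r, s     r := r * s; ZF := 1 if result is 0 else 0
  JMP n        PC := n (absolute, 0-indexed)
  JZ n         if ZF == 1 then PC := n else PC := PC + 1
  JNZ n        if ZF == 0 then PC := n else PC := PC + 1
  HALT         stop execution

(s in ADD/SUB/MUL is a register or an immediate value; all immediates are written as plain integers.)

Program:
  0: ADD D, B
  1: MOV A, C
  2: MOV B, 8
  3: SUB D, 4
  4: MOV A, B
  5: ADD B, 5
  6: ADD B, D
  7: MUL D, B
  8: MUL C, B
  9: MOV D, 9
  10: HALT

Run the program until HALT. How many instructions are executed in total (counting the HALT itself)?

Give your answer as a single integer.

Step 1: PC=0 exec 'ADD D, B'. After: A=0 B=0 C=0 D=0 ZF=1 PC=1
Step 2: PC=1 exec 'MOV A, C'. After: A=0 B=0 C=0 D=0 ZF=1 PC=2
Step 3: PC=2 exec 'MOV B, 8'. After: A=0 B=8 C=0 D=0 ZF=1 PC=3
Step 4: PC=3 exec 'SUB D, 4'. After: A=0 B=8 C=0 D=-4 ZF=0 PC=4
Step 5: PC=4 exec 'MOV A, B'. After: A=8 B=8 C=0 D=-4 ZF=0 PC=5
Step 6: PC=5 exec 'ADD B, 5'. After: A=8 B=13 C=0 D=-4 ZF=0 PC=6
Step 7: PC=6 exec 'ADD B, D'. After: A=8 B=9 C=0 D=-4 ZF=0 PC=7
Step 8: PC=7 exec 'MUL D, B'. After: A=8 B=9 C=0 D=-36 ZF=0 PC=8
Step 9: PC=8 exec 'MUL C, B'. After: A=8 B=9 C=0 D=-36 ZF=1 PC=9
Step 10: PC=9 exec 'MOV D, 9'. After: A=8 B=9 C=0 D=9 ZF=1 PC=10
Step 11: PC=10 exec 'HALT'. After: A=8 B=9 C=0 D=9 ZF=1 PC=10 HALTED
Total instructions executed: 11

Answer: 11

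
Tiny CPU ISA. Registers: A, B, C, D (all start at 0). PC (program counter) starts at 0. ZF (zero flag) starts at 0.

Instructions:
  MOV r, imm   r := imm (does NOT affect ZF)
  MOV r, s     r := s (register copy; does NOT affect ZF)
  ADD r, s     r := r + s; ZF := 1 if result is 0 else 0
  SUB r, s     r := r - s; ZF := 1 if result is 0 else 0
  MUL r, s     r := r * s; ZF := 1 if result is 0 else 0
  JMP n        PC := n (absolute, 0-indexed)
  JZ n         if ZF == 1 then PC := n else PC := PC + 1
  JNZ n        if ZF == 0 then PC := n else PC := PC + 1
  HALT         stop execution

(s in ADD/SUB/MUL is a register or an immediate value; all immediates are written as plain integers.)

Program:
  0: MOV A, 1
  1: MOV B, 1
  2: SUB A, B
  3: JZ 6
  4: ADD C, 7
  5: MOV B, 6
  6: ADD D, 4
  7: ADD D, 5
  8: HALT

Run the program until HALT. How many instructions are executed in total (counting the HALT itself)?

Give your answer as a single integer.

Step 1: PC=0 exec 'MOV A, 1'. After: A=1 B=0 C=0 D=0 ZF=0 PC=1
Step 2: PC=1 exec 'MOV B, 1'. After: A=1 B=1 C=0 D=0 ZF=0 PC=2
Step 3: PC=2 exec 'SUB A, B'. After: A=0 B=1 C=0 D=0 ZF=1 PC=3
Step 4: PC=3 exec 'JZ 6'. After: A=0 B=1 C=0 D=0 ZF=1 PC=6
Step 5: PC=6 exec 'ADD D, 4'. After: A=0 B=1 C=0 D=4 ZF=0 PC=7
Step 6: PC=7 exec 'ADD D, 5'. After: A=0 B=1 C=0 D=9 ZF=0 PC=8
Step 7: PC=8 exec 'HALT'. After: A=0 B=1 C=0 D=9 ZF=0 PC=8 HALTED
Total instructions executed: 7

Answer: 7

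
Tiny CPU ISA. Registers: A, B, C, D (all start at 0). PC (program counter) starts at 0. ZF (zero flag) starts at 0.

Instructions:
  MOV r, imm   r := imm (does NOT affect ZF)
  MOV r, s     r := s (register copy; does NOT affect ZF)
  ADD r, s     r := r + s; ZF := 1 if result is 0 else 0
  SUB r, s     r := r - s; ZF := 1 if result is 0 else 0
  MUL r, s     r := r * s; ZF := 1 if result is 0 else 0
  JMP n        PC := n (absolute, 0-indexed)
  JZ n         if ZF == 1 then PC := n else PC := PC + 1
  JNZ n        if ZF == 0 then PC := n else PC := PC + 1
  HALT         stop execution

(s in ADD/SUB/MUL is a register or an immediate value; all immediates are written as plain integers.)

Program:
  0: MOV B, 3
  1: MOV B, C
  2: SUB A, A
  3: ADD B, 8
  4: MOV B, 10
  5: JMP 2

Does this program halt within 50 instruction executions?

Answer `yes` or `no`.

Answer: no

Derivation:
Step 1: PC=0 exec 'MOV B, 3'. After: A=0 B=3 C=0 D=0 ZF=0 PC=1
Step 2: PC=1 exec 'MOV B, C'. After: A=0 B=0 C=0 D=0 ZF=0 PC=2
Step 3: PC=2 exec 'SUB A, A'. After: A=0 B=0 C=0 D=0 ZF=1 PC=3
Step 4: PC=3 exec 'ADD B, 8'. After: A=0 B=8 C=0 D=0 ZF=0 PC=4
Step 5: PC=4 exec 'MOV B, 10'. After: A=0 B=10 C=0 D=0 ZF=0 PC=5
Step 6: PC=5 exec 'JMP 2'. After: A=0 B=10 C=0 D=0 ZF=0 PC=2
Step 7: PC=2 exec 'SUB A, A'. After: A=0 B=10 C=0 D=0 ZF=1 PC=3
Step 8: PC=3 exec 'ADD B, 8'. After: A=0 B=18 C=0 D=0 ZF=0 PC=4
Step 9: PC=4 exec 'MOV B, 10'. After: A=0 B=10 C=0 D=0 ZF=0 PC=5
State after step 9 equals state after step 5: the program is in a cycle of length 4 and will never halt.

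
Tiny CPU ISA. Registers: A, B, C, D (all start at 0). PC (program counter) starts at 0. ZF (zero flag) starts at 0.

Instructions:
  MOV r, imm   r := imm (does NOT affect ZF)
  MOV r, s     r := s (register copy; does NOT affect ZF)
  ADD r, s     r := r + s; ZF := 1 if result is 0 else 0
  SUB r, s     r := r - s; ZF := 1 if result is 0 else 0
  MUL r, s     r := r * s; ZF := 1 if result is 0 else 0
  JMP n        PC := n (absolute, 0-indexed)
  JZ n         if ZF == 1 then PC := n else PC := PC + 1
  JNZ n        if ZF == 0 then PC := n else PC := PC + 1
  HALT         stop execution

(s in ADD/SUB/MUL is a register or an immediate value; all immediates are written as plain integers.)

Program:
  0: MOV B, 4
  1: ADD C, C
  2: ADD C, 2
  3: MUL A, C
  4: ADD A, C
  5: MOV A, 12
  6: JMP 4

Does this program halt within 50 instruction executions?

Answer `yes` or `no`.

Step 1: PC=0 exec 'MOV B, 4'. After: A=0 B=4 C=0 D=0 ZF=0 PC=1
Step 2: PC=1 exec 'ADD C, C'. After: A=0 B=4 C=0 D=0 ZF=1 PC=2
Step 3: PC=2 exec 'ADD C, 2'. After: A=0 B=4 C=2 D=0 ZF=0 PC=3
Step 4: PC=3 exec 'MUL A, C'. After: A=0 B=4 C=2 D=0 ZF=1 PC=4
Step 5: PC=4 exec 'ADD A, C'. After: A=2 B=4 C=2 D=0 ZF=0 PC=5
Step 6: PC=5 exec 'MOV A, 12'. After: A=12 B=4 C=2 D=0 ZF=0 PC=6
Step 7: PC=6 exec 'JMP 4'. After: A=12 B=4 C=2 D=0 ZF=0 PC=4
Step 8: PC=4 exec 'ADD A, C'. After: A=14 B=4 C=2 D=0 ZF=0 PC=5
Step 9: PC=5 exec 'MOV A, 12'. After: A=12 B=4 C=2 D=0 ZF=0 PC=6
State after step 9 equals state after step 6: the program is in a cycle of length 3 and will never halt.

Answer: no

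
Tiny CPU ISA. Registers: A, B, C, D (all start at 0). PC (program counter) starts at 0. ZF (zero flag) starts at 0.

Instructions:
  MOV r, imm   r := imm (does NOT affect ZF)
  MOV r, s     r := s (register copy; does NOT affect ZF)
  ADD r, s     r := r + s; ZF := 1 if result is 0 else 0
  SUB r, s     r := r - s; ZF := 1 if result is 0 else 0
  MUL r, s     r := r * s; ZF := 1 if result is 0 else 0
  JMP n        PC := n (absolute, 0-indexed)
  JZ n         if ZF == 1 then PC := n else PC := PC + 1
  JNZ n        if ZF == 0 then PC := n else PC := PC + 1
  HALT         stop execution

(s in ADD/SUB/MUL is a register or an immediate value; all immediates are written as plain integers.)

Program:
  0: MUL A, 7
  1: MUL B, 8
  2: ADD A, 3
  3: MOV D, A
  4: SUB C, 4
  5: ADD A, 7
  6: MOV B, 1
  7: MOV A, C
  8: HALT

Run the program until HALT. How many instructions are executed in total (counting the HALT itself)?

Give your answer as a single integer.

Answer: 9

Derivation:
Step 1: PC=0 exec 'MUL A, 7'. After: A=0 B=0 C=0 D=0 ZF=1 PC=1
Step 2: PC=1 exec 'MUL B, 8'. After: A=0 B=0 C=0 D=0 ZF=1 PC=2
Step 3: PC=2 exec 'ADD A, 3'. After: A=3 B=0 C=0 D=0 ZF=0 PC=3
Step 4: PC=3 exec 'MOV D, A'. After: A=3 B=0 C=0 D=3 ZF=0 PC=4
Step 5: PC=4 exec 'SUB C, 4'. After: A=3 B=0 C=-4 D=3 ZF=0 PC=5
Step 6: PC=5 exec 'ADD A, 7'. After: A=10 B=0 C=-4 D=3 ZF=0 PC=6
Step 7: PC=6 exec 'MOV B, 1'. After: A=10 B=1 C=-4 D=3 ZF=0 PC=7
Step 8: PC=7 exec 'MOV A, C'. After: A=-4 B=1 C=-4 D=3 ZF=0 PC=8
Step 9: PC=8 exec 'HALT'. After: A=-4 B=1 C=-4 D=3 ZF=0 PC=8 HALTED
Total instructions executed: 9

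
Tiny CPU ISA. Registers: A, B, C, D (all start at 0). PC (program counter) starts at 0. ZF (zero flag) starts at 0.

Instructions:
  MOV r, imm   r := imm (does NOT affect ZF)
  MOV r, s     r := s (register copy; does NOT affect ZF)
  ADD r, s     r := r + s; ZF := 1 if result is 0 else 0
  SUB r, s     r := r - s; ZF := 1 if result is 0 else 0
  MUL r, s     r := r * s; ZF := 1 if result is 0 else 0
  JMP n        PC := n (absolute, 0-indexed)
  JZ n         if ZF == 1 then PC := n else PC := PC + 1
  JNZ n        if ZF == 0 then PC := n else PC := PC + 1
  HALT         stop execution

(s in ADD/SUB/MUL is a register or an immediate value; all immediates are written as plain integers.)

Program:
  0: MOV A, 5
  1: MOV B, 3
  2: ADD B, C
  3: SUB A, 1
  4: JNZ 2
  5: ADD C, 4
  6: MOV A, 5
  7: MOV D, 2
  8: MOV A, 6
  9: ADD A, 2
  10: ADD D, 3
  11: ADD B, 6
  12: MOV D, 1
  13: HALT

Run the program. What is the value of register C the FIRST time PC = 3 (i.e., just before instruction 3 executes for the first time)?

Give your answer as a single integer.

Step 1: PC=0 exec 'MOV A, 5'. After: A=5 B=0 C=0 D=0 ZF=0 PC=1
Step 2: PC=1 exec 'MOV B, 3'. After: A=5 B=3 C=0 D=0 ZF=0 PC=2
Step 3: PC=2 exec 'ADD B, C'. After: A=5 B=3 C=0 D=0 ZF=0 PC=3
First time PC=3: C=0

0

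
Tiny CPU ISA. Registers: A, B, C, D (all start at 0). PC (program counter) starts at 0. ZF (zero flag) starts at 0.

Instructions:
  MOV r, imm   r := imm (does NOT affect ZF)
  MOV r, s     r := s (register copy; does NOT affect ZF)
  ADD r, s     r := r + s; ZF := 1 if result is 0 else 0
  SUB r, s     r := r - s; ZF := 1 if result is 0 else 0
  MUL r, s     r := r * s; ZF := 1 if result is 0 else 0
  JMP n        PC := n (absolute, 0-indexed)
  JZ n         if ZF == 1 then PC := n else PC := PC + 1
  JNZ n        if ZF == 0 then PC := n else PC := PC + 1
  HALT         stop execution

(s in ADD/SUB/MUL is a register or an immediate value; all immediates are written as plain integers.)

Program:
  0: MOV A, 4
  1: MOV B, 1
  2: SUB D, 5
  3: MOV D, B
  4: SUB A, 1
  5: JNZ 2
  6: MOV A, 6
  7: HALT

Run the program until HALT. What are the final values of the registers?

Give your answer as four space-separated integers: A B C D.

Answer: 6 1 0 1

Derivation:
Step 1: PC=0 exec 'MOV A, 4'. After: A=4 B=0 C=0 D=0 ZF=0 PC=1
Step 2: PC=1 exec 'MOV B, 1'. After: A=4 B=1 C=0 D=0 ZF=0 PC=2
Step 3: PC=2 exec 'SUB D, 5'. After: A=4 B=1 C=0 D=-5 ZF=0 PC=3
Step 4: PC=3 exec 'MOV D, B'. After: A=4 B=1 C=0 D=1 ZF=0 PC=4
Step 5: PC=4 exec 'SUB A, 1'. After: A=3 B=1 C=0 D=1 ZF=0 PC=5
Step 6: PC=5 exec 'JNZ 2'. After: A=3 B=1 C=0 D=1 ZF=0 PC=2
Step 7: PC=2 exec 'SUB D, 5'. After: A=3 B=1 C=0 D=-4 ZF=0 PC=3
Step 8: PC=3 exec 'MOV D, B'. After: A=3 B=1 C=0 D=1 ZF=0 PC=4
Step 9: PC=4 exec 'SUB A, 1'. After: A=2 B=1 C=0 D=1 ZF=0 PC=5
Step 10: PC=5 exec 'JNZ 2'. After: A=2 B=1 C=0 D=1 ZF=0 PC=2
Step 11: PC=2 exec 'SUB D, 5'. After: A=2 B=1 C=0 D=-4 ZF=0 PC=3
Step 12: PC=3 exec 'MOV D, B'. After: A=2 B=1 C=0 D=1 ZF=0 PC=4
Step 13: PC=4 exec 'SUB A, 1'. After: A=1 B=1 C=0 D=1 ZF=0 PC=5
Step 14: PC=5 exec 'JNZ 2'. After: A=1 B=1 C=0 D=1 ZF=0 PC=2
Step 15: PC=2 exec 'SUB D, 5'. After: A=1 B=1 C=0 D=-4 ZF=0 PC=3
Step 16: PC=3 exec 'MOV D, B'. After: A=1 B=1 C=0 D=1 ZF=0 PC=4
Step 17: PC=4 exec 'SUB A, 1'. After: A=0 B=1 C=0 D=1 ZF=1 PC=5
Step 18: PC=5 exec 'JNZ 2'. After: A=0 B=1 C=0 D=1 ZF=1 PC=6
Step 19: PC=6 exec 'MOV A, 6'. After: A=6 B=1 C=0 D=1 ZF=1 PC=7
Step 20: PC=7 exec 'HALT'. After: A=6 B=1 C=0 D=1 ZF=1 PC=7 HALTED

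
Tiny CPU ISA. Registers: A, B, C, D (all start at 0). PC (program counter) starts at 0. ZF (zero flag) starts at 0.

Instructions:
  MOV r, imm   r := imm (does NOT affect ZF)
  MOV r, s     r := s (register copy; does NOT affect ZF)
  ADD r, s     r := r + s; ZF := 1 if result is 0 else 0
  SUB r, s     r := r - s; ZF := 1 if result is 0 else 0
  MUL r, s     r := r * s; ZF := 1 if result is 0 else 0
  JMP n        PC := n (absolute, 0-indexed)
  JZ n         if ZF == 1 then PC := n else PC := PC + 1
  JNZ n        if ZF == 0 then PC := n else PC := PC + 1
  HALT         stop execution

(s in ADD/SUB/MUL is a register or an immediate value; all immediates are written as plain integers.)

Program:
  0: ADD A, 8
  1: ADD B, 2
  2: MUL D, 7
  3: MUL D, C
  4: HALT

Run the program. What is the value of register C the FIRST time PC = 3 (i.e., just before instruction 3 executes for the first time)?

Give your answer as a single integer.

Step 1: PC=0 exec 'ADD A, 8'. After: A=8 B=0 C=0 D=0 ZF=0 PC=1
Step 2: PC=1 exec 'ADD B, 2'. After: A=8 B=2 C=0 D=0 ZF=0 PC=2
Step 3: PC=2 exec 'MUL D, 7'. After: A=8 B=2 C=0 D=0 ZF=1 PC=3
First time PC=3: C=0

0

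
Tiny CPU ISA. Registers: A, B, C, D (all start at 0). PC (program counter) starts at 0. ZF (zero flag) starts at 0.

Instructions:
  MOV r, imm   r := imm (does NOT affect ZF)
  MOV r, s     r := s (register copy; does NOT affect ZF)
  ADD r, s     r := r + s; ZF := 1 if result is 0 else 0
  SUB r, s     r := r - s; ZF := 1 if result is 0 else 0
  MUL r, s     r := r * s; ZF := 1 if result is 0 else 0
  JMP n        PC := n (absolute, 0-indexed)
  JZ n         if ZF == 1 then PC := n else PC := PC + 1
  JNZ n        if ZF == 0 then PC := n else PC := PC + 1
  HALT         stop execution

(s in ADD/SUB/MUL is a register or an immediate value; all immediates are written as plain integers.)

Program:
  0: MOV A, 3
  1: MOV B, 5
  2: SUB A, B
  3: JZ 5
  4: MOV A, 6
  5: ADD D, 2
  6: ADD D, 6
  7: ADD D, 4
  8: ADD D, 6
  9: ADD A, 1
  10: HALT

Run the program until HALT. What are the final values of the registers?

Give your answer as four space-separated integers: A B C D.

Answer: 7 5 0 18

Derivation:
Step 1: PC=0 exec 'MOV A, 3'. After: A=3 B=0 C=0 D=0 ZF=0 PC=1
Step 2: PC=1 exec 'MOV B, 5'. After: A=3 B=5 C=0 D=0 ZF=0 PC=2
Step 3: PC=2 exec 'SUB A, B'. After: A=-2 B=5 C=0 D=0 ZF=0 PC=3
Step 4: PC=3 exec 'JZ 5'. After: A=-2 B=5 C=0 D=0 ZF=0 PC=4
Step 5: PC=4 exec 'MOV A, 6'. After: A=6 B=5 C=0 D=0 ZF=0 PC=5
Step 6: PC=5 exec 'ADD D, 2'. After: A=6 B=5 C=0 D=2 ZF=0 PC=6
Step 7: PC=6 exec 'ADD D, 6'. After: A=6 B=5 C=0 D=8 ZF=0 PC=7
Step 8: PC=7 exec 'ADD D, 4'. After: A=6 B=5 C=0 D=12 ZF=0 PC=8
Step 9: PC=8 exec 'ADD D, 6'. After: A=6 B=5 C=0 D=18 ZF=0 PC=9
Step 10: PC=9 exec 'ADD A, 1'. After: A=7 B=5 C=0 D=18 ZF=0 PC=10
Step 11: PC=10 exec 'HALT'. After: A=7 B=5 C=0 D=18 ZF=0 PC=10 HALTED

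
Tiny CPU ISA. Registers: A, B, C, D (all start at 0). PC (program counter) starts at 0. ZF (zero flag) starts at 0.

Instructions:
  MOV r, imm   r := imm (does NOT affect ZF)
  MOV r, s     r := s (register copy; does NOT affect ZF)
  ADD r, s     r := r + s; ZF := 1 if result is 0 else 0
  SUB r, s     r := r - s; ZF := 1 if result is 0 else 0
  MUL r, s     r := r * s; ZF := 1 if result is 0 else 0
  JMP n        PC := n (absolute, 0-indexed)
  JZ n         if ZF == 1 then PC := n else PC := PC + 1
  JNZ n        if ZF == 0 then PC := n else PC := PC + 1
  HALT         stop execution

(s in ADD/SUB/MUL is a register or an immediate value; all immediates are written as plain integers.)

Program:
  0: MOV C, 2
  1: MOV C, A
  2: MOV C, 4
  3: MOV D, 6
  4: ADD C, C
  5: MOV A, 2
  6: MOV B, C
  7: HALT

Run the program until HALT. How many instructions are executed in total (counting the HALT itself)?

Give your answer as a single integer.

Step 1: PC=0 exec 'MOV C, 2'. After: A=0 B=0 C=2 D=0 ZF=0 PC=1
Step 2: PC=1 exec 'MOV C, A'. After: A=0 B=0 C=0 D=0 ZF=0 PC=2
Step 3: PC=2 exec 'MOV C, 4'. After: A=0 B=0 C=4 D=0 ZF=0 PC=3
Step 4: PC=3 exec 'MOV D, 6'. After: A=0 B=0 C=4 D=6 ZF=0 PC=4
Step 5: PC=4 exec 'ADD C, C'. After: A=0 B=0 C=8 D=6 ZF=0 PC=5
Step 6: PC=5 exec 'MOV A, 2'. After: A=2 B=0 C=8 D=6 ZF=0 PC=6
Step 7: PC=6 exec 'MOV B, C'. After: A=2 B=8 C=8 D=6 ZF=0 PC=7
Step 8: PC=7 exec 'HALT'. After: A=2 B=8 C=8 D=6 ZF=0 PC=7 HALTED
Total instructions executed: 8

Answer: 8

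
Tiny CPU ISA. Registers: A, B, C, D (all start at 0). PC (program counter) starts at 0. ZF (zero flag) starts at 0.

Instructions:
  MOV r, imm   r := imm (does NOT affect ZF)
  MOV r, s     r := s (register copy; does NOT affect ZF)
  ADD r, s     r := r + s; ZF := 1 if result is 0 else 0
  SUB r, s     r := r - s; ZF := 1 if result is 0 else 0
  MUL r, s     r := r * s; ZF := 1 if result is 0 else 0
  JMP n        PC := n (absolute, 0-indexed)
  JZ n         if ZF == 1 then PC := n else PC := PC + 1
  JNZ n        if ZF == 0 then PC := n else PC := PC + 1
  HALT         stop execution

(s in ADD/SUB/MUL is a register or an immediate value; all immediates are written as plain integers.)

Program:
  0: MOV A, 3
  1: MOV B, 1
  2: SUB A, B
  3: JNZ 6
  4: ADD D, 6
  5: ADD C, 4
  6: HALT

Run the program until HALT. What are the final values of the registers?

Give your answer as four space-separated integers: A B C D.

Answer: 2 1 0 0

Derivation:
Step 1: PC=0 exec 'MOV A, 3'. After: A=3 B=0 C=0 D=0 ZF=0 PC=1
Step 2: PC=1 exec 'MOV B, 1'. After: A=3 B=1 C=0 D=0 ZF=0 PC=2
Step 3: PC=2 exec 'SUB A, B'. After: A=2 B=1 C=0 D=0 ZF=0 PC=3
Step 4: PC=3 exec 'JNZ 6'. After: A=2 B=1 C=0 D=0 ZF=0 PC=6
Step 5: PC=6 exec 'HALT'. After: A=2 B=1 C=0 D=0 ZF=0 PC=6 HALTED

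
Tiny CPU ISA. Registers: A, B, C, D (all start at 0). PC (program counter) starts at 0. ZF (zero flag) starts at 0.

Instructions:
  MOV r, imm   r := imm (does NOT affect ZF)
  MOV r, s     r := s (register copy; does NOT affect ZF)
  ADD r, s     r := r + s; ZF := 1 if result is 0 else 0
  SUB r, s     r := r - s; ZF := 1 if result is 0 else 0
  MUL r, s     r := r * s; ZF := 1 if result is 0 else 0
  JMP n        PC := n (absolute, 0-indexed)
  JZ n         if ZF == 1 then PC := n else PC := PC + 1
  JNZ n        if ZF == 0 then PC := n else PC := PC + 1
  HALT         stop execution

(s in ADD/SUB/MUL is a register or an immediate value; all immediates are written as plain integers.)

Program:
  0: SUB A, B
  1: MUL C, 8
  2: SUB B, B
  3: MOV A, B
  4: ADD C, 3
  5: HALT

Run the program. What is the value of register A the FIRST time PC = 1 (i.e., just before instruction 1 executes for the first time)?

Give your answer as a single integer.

Step 1: PC=0 exec 'SUB A, B'. After: A=0 B=0 C=0 D=0 ZF=1 PC=1
First time PC=1: A=0

0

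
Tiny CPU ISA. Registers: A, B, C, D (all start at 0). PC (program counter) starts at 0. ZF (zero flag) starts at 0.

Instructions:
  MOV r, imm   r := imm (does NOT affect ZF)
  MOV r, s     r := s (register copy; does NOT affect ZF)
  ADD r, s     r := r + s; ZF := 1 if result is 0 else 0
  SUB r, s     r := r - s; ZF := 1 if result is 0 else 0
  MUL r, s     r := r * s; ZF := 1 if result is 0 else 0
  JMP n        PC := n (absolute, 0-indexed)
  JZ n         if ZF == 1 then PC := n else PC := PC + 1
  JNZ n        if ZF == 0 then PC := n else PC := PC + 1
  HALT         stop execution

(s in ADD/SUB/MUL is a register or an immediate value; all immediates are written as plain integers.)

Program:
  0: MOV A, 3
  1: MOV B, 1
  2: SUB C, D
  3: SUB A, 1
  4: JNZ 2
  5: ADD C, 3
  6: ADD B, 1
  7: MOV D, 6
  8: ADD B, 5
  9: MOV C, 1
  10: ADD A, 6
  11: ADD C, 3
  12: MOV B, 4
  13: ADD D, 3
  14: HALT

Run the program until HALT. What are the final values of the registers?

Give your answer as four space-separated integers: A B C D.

Answer: 6 4 4 9

Derivation:
Step 1: PC=0 exec 'MOV A, 3'. After: A=3 B=0 C=0 D=0 ZF=0 PC=1
Step 2: PC=1 exec 'MOV B, 1'. After: A=3 B=1 C=0 D=0 ZF=0 PC=2
Step 3: PC=2 exec 'SUB C, D'. After: A=3 B=1 C=0 D=0 ZF=1 PC=3
Step 4: PC=3 exec 'SUB A, 1'. After: A=2 B=1 C=0 D=0 ZF=0 PC=4
Step 5: PC=4 exec 'JNZ 2'. After: A=2 B=1 C=0 D=0 ZF=0 PC=2
Step 6: PC=2 exec 'SUB C, D'. After: A=2 B=1 C=0 D=0 ZF=1 PC=3
Step 7: PC=3 exec 'SUB A, 1'. After: A=1 B=1 C=0 D=0 ZF=0 PC=4
Step 8: PC=4 exec 'JNZ 2'. After: A=1 B=1 C=0 D=0 ZF=0 PC=2
Step 9: PC=2 exec 'SUB C, D'. After: A=1 B=1 C=0 D=0 ZF=1 PC=3
Step 10: PC=3 exec 'SUB A, 1'. After: A=0 B=1 C=0 D=0 ZF=1 PC=4
Step 11: PC=4 exec 'JNZ 2'. After: A=0 B=1 C=0 D=0 ZF=1 PC=5
Step 12: PC=5 exec 'ADD C, 3'. After: A=0 B=1 C=3 D=0 ZF=0 PC=6
Step 13: PC=6 exec 'ADD B, 1'. After: A=0 B=2 C=3 D=0 ZF=0 PC=7
Step 14: PC=7 exec 'MOV D, 6'. After: A=0 B=2 C=3 D=6 ZF=0 PC=8
Step 15: PC=8 exec 'ADD B, 5'. After: A=0 B=7 C=3 D=6 ZF=0 PC=9
Step 16: PC=9 exec 'MOV C, 1'. After: A=0 B=7 C=1 D=6 ZF=0 PC=10
Step 17: PC=10 exec 'ADD A, 6'. After: A=6 B=7 C=1 D=6 ZF=0 PC=11
Step 18: PC=11 exec 'ADD C, 3'. After: A=6 B=7 C=4 D=6 ZF=0 PC=12
Step 19: PC=12 exec 'MOV B, 4'. After: A=6 B=4 C=4 D=6 ZF=0 PC=13
Step 20: PC=13 exec 'ADD D, 3'. After: A=6 B=4 C=4 D=9 ZF=0 PC=14
Step 21: PC=14 exec 'HALT'. After: A=6 B=4 C=4 D=9 ZF=0 PC=14 HALTED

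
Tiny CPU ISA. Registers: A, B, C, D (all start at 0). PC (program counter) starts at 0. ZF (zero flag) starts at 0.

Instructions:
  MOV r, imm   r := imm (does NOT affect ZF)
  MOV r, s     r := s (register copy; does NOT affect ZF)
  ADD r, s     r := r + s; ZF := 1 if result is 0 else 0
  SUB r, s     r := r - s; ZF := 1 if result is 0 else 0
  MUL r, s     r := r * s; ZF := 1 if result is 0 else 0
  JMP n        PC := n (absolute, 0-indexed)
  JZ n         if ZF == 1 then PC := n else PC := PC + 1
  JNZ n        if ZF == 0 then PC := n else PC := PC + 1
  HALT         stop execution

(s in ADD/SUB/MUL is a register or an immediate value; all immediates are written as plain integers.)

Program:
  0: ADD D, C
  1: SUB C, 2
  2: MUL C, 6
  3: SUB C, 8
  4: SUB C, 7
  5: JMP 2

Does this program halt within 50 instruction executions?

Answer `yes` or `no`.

Answer: no

Derivation:
Step 1: PC=0 exec 'ADD D, C'. After: A=0 B=0 C=0 D=0 ZF=1 PC=1
Step 2: PC=1 exec 'SUB C, 2'. After: A=0 B=0 C=-2 D=0 ZF=0 PC=2
Step 3: PC=2 exec 'MUL C, 6'. After: A=0 B=0 C=-12 D=0 ZF=0 PC=3
Step 4: PC=3 exec 'SUB C, 8'. After: A=0 B=0 C=-20 D=0 ZF=0 PC=4
Step 5: PC=4 exec 'SUB C, 7'. After: A=0 B=0 C=-27 D=0 ZF=0 PC=5
Step 6: PC=5 exec 'JMP 2'. After: A=0 B=0 C=-27 D=0 ZF=0 PC=2
Step 7: PC=2 exec 'MUL C, 6'. After: A=0 B=0 C=-162 D=0 ZF=0 PC=3
Step 8: PC=3 exec 'SUB C, 8'. After: A=0 B=0 C=-170 D=0 ZF=0 PC=4
Step 9: PC=4 exec 'SUB C, 7'. After: A=0 B=0 C=-177 D=0 ZF=0 PC=5
Step 10: PC=5 exec 'JMP 2'. After: A=0 B=0 C=-177 D=0 ZF=0 PC=2
Step 11: PC=2 exec 'MUL C, 6'. After: A=0 B=0 C=-1062 D=0 ZF=0 PC=3
Step 12: PC=3 exec 'SUB C, 8'. After: A=0 B=0 C=-1070 D=0 ZF=0 PC=4
Step 13: PC=4 exec 'SUB C, 7'. After: A=0 B=0 C=-1077 D=0 ZF=0 PC=5
Step 14: PC=5 exec 'JMP 2'. After: A=0 B=0 C=-1077 D=0 ZF=0 PC=2
Step 15: PC=2 exec 'MUL C, 6'. After: A=0 B=0 C=-6462 D=0 ZF=0 PC=3
After 50 steps: not halted. PC revisits the same instructions with no path to HALT; will never halt.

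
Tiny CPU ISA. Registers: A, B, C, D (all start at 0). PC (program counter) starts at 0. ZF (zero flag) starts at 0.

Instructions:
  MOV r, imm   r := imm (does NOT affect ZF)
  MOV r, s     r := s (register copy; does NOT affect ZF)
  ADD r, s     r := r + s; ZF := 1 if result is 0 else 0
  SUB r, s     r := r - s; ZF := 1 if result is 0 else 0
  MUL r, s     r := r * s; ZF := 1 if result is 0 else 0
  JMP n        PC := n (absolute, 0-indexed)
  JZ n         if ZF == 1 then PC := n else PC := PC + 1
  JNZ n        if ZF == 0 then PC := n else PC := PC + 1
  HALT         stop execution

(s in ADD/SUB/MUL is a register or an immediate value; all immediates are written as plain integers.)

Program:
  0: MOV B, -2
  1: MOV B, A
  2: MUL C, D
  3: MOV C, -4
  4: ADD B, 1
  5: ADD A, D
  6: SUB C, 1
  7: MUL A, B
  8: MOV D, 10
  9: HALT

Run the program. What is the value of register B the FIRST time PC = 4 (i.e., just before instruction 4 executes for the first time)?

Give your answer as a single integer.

Step 1: PC=0 exec 'MOV B, -2'. After: A=0 B=-2 C=0 D=0 ZF=0 PC=1
Step 2: PC=1 exec 'MOV B, A'. After: A=0 B=0 C=0 D=0 ZF=0 PC=2
Step 3: PC=2 exec 'MUL C, D'. After: A=0 B=0 C=0 D=0 ZF=1 PC=3
Step 4: PC=3 exec 'MOV C, -4'. After: A=0 B=0 C=-4 D=0 ZF=1 PC=4
First time PC=4: B=0

0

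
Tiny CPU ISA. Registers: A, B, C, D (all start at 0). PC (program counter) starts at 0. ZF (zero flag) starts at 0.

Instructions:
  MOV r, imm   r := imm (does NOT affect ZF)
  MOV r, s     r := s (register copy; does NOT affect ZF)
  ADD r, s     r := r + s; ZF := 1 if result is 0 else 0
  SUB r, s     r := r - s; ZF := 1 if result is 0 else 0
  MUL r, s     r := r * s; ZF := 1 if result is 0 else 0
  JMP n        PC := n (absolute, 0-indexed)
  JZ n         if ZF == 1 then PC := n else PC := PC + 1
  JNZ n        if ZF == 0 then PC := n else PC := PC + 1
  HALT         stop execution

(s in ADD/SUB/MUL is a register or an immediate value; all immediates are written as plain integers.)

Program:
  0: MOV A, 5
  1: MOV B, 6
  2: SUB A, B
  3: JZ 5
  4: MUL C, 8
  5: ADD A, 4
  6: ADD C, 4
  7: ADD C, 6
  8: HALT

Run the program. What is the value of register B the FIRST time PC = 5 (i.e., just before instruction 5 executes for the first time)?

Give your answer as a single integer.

Step 1: PC=0 exec 'MOV A, 5'. After: A=5 B=0 C=0 D=0 ZF=0 PC=1
Step 2: PC=1 exec 'MOV B, 6'. After: A=5 B=6 C=0 D=0 ZF=0 PC=2
Step 3: PC=2 exec 'SUB A, B'. After: A=-1 B=6 C=0 D=0 ZF=0 PC=3
Step 4: PC=3 exec 'JZ 5'. After: A=-1 B=6 C=0 D=0 ZF=0 PC=4
Step 5: PC=4 exec 'MUL C, 8'. After: A=-1 B=6 C=0 D=0 ZF=1 PC=5
First time PC=5: B=6

6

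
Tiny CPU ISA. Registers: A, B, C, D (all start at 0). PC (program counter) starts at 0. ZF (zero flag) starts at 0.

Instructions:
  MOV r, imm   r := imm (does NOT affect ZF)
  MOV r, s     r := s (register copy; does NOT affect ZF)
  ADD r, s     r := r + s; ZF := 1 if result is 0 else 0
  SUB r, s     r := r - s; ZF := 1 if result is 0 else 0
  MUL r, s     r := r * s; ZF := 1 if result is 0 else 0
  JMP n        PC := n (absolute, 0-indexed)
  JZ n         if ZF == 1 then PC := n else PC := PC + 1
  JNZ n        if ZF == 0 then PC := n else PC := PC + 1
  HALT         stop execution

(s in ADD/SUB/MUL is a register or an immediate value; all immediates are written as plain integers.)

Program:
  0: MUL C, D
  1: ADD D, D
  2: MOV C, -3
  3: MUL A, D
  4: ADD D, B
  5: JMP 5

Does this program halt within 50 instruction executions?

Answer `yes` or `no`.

Answer: no

Derivation:
Step 1: PC=0 exec 'MUL C, D'. After: A=0 B=0 C=0 D=0 ZF=1 PC=1
Step 2: PC=1 exec 'ADD D, D'. After: A=0 B=0 C=0 D=0 ZF=1 PC=2
Step 3: PC=2 exec 'MOV C, -3'. After: A=0 B=0 C=-3 D=0 ZF=1 PC=3
Step 4: PC=3 exec 'MUL A, D'. After: A=0 B=0 C=-3 D=0 ZF=1 PC=4
Step 5: PC=4 exec 'ADD D, B'. After: A=0 B=0 C=-3 D=0 ZF=1 PC=5
Step 6: PC=5 exec 'JMP 5'. After: A=0 B=0 C=-3 D=0 ZF=1 PC=5
State after step 6 equals state after step 5: the program is in a cycle of length 1 and will never halt.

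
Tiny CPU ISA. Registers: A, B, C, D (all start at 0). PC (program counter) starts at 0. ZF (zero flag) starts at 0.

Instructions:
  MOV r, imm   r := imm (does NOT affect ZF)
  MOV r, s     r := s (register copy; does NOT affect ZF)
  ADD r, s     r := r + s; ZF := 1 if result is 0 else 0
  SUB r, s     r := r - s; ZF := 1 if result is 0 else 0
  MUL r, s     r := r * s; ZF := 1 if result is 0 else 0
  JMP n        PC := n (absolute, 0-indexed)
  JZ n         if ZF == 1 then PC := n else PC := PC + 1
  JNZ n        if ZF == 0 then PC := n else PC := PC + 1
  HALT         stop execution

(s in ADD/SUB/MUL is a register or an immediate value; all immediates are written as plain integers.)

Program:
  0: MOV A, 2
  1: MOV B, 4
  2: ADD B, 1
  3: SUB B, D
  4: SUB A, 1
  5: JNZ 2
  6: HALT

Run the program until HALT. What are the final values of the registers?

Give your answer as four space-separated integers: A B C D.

Answer: 0 6 0 0

Derivation:
Step 1: PC=0 exec 'MOV A, 2'. After: A=2 B=0 C=0 D=0 ZF=0 PC=1
Step 2: PC=1 exec 'MOV B, 4'. After: A=2 B=4 C=0 D=0 ZF=0 PC=2
Step 3: PC=2 exec 'ADD B, 1'. After: A=2 B=5 C=0 D=0 ZF=0 PC=3
Step 4: PC=3 exec 'SUB B, D'. After: A=2 B=5 C=0 D=0 ZF=0 PC=4
Step 5: PC=4 exec 'SUB A, 1'. After: A=1 B=5 C=0 D=0 ZF=0 PC=5
Step 6: PC=5 exec 'JNZ 2'. After: A=1 B=5 C=0 D=0 ZF=0 PC=2
Step 7: PC=2 exec 'ADD B, 1'. After: A=1 B=6 C=0 D=0 ZF=0 PC=3
Step 8: PC=3 exec 'SUB B, D'. After: A=1 B=6 C=0 D=0 ZF=0 PC=4
Step 9: PC=4 exec 'SUB A, 1'. After: A=0 B=6 C=0 D=0 ZF=1 PC=5
Step 10: PC=5 exec 'JNZ 2'. After: A=0 B=6 C=0 D=0 ZF=1 PC=6
Step 11: PC=6 exec 'HALT'. After: A=0 B=6 C=0 D=0 ZF=1 PC=6 HALTED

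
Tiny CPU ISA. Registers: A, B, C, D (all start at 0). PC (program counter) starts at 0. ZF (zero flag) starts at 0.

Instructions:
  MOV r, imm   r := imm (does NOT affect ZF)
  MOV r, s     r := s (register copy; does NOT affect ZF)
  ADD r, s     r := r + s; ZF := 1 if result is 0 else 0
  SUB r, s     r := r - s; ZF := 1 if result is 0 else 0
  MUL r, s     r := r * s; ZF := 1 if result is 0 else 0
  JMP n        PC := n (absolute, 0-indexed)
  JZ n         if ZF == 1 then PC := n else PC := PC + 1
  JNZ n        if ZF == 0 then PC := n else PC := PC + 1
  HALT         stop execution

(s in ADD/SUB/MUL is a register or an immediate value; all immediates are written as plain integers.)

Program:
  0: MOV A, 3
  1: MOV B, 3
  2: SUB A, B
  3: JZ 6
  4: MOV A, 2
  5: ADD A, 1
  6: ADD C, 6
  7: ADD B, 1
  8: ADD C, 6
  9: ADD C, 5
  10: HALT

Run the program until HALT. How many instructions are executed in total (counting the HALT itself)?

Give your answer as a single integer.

Answer: 9

Derivation:
Step 1: PC=0 exec 'MOV A, 3'. After: A=3 B=0 C=0 D=0 ZF=0 PC=1
Step 2: PC=1 exec 'MOV B, 3'. After: A=3 B=3 C=0 D=0 ZF=0 PC=2
Step 3: PC=2 exec 'SUB A, B'. After: A=0 B=3 C=0 D=0 ZF=1 PC=3
Step 4: PC=3 exec 'JZ 6'. After: A=0 B=3 C=0 D=0 ZF=1 PC=6
Step 5: PC=6 exec 'ADD C, 6'. After: A=0 B=3 C=6 D=0 ZF=0 PC=7
Step 6: PC=7 exec 'ADD B, 1'. After: A=0 B=4 C=6 D=0 ZF=0 PC=8
Step 7: PC=8 exec 'ADD C, 6'. After: A=0 B=4 C=12 D=0 ZF=0 PC=9
Step 8: PC=9 exec 'ADD C, 5'. After: A=0 B=4 C=17 D=0 ZF=0 PC=10
Step 9: PC=10 exec 'HALT'. After: A=0 B=4 C=17 D=0 ZF=0 PC=10 HALTED
Total instructions executed: 9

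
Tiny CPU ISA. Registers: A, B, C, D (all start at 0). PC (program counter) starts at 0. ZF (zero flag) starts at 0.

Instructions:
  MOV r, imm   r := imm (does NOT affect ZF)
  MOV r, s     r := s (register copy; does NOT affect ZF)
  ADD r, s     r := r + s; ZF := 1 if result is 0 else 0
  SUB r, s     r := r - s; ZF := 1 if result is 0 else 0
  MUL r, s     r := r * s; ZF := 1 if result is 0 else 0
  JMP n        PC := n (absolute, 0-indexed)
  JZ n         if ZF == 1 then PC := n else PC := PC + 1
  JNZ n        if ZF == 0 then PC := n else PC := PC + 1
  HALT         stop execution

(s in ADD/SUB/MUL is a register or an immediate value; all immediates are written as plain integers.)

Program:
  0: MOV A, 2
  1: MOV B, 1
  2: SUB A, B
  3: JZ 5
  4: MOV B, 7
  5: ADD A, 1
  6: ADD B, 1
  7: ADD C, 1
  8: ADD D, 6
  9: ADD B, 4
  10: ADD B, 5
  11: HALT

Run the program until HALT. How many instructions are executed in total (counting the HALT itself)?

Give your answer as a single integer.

Step 1: PC=0 exec 'MOV A, 2'. After: A=2 B=0 C=0 D=0 ZF=0 PC=1
Step 2: PC=1 exec 'MOV B, 1'. After: A=2 B=1 C=0 D=0 ZF=0 PC=2
Step 3: PC=2 exec 'SUB A, B'. After: A=1 B=1 C=0 D=0 ZF=0 PC=3
Step 4: PC=3 exec 'JZ 5'. After: A=1 B=1 C=0 D=0 ZF=0 PC=4
Step 5: PC=4 exec 'MOV B, 7'. After: A=1 B=7 C=0 D=0 ZF=0 PC=5
Step 6: PC=5 exec 'ADD A, 1'. After: A=2 B=7 C=0 D=0 ZF=0 PC=6
Step 7: PC=6 exec 'ADD B, 1'. After: A=2 B=8 C=0 D=0 ZF=0 PC=7
Step 8: PC=7 exec 'ADD C, 1'. After: A=2 B=8 C=1 D=0 ZF=0 PC=8
Step 9: PC=8 exec 'ADD D, 6'. After: A=2 B=8 C=1 D=6 ZF=0 PC=9
Step 10: PC=9 exec 'ADD B, 4'. After: A=2 B=12 C=1 D=6 ZF=0 PC=10
Step 11: PC=10 exec 'ADD B, 5'. After: A=2 B=17 C=1 D=6 ZF=0 PC=11
Step 12: PC=11 exec 'HALT'. After: A=2 B=17 C=1 D=6 ZF=0 PC=11 HALTED
Total instructions executed: 12

Answer: 12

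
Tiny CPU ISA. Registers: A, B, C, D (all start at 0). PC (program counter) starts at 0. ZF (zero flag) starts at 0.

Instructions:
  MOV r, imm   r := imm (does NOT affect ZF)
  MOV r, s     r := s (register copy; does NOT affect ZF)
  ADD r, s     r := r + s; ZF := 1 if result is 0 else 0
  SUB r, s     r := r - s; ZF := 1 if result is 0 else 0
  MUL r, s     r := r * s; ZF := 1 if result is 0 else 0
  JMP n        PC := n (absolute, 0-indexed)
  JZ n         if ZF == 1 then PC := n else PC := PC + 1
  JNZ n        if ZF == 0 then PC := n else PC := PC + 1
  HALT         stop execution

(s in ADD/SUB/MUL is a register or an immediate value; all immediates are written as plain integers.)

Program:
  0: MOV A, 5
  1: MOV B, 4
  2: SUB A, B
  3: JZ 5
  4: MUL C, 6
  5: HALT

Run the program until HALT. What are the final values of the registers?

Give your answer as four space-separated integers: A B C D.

Step 1: PC=0 exec 'MOV A, 5'. After: A=5 B=0 C=0 D=0 ZF=0 PC=1
Step 2: PC=1 exec 'MOV B, 4'. After: A=5 B=4 C=0 D=0 ZF=0 PC=2
Step 3: PC=2 exec 'SUB A, B'. After: A=1 B=4 C=0 D=0 ZF=0 PC=3
Step 4: PC=3 exec 'JZ 5'. After: A=1 B=4 C=0 D=0 ZF=0 PC=4
Step 5: PC=4 exec 'MUL C, 6'. After: A=1 B=4 C=0 D=0 ZF=1 PC=5
Step 6: PC=5 exec 'HALT'. After: A=1 B=4 C=0 D=0 ZF=1 PC=5 HALTED

Answer: 1 4 0 0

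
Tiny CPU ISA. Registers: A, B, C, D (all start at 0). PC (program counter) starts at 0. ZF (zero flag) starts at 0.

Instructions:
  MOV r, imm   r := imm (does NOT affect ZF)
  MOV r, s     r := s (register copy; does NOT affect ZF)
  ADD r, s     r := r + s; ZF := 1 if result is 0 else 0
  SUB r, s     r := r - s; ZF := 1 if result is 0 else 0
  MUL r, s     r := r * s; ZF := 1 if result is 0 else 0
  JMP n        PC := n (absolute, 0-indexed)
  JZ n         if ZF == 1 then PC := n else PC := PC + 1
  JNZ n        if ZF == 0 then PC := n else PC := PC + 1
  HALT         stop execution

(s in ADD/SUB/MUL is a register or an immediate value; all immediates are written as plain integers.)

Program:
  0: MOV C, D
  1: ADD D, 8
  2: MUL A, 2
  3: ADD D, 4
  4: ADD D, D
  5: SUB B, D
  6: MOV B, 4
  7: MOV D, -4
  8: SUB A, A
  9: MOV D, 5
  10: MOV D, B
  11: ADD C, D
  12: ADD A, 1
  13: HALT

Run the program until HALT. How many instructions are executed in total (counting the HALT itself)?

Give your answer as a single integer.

Step 1: PC=0 exec 'MOV C, D'. After: A=0 B=0 C=0 D=0 ZF=0 PC=1
Step 2: PC=1 exec 'ADD D, 8'. After: A=0 B=0 C=0 D=8 ZF=0 PC=2
Step 3: PC=2 exec 'MUL A, 2'. After: A=0 B=0 C=0 D=8 ZF=1 PC=3
Step 4: PC=3 exec 'ADD D, 4'. After: A=0 B=0 C=0 D=12 ZF=0 PC=4
Step 5: PC=4 exec 'ADD D, D'. After: A=0 B=0 C=0 D=24 ZF=0 PC=5
Step 6: PC=5 exec 'SUB B, D'. After: A=0 B=-24 C=0 D=24 ZF=0 PC=6
Step 7: PC=6 exec 'MOV B, 4'. After: A=0 B=4 C=0 D=24 ZF=0 PC=7
Step 8: PC=7 exec 'MOV D, -4'. After: A=0 B=4 C=0 D=-4 ZF=0 PC=8
Step 9: PC=8 exec 'SUB A, A'. After: A=0 B=4 C=0 D=-4 ZF=1 PC=9
Step 10: PC=9 exec 'MOV D, 5'. After: A=0 B=4 C=0 D=5 ZF=1 PC=10
Step 11: PC=10 exec 'MOV D, B'. After: A=0 B=4 C=0 D=4 ZF=1 PC=11
Step 12: PC=11 exec 'ADD C, D'. After: A=0 B=4 C=4 D=4 ZF=0 PC=12
Step 13: PC=12 exec 'ADD A, 1'. After: A=1 B=4 C=4 D=4 ZF=0 PC=13
Step 14: PC=13 exec 'HALT'. After: A=1 B=4 C=4 D=4 ZF=0 PC=13 HALTED
Total instructions executed: 14

Answer: 14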